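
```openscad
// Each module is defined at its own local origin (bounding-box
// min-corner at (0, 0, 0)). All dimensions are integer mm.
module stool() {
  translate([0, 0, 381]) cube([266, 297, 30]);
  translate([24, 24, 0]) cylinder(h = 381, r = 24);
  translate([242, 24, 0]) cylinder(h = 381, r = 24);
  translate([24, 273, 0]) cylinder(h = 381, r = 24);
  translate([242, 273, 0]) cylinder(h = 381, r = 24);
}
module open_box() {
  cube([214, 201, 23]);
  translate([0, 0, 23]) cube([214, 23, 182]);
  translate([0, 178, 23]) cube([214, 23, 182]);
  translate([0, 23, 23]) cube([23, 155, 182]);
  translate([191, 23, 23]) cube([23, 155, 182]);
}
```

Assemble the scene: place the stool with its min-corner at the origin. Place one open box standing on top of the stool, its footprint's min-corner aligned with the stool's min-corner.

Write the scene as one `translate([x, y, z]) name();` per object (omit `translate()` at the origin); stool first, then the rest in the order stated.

stool();
translate([0, 0, 411]) open_box();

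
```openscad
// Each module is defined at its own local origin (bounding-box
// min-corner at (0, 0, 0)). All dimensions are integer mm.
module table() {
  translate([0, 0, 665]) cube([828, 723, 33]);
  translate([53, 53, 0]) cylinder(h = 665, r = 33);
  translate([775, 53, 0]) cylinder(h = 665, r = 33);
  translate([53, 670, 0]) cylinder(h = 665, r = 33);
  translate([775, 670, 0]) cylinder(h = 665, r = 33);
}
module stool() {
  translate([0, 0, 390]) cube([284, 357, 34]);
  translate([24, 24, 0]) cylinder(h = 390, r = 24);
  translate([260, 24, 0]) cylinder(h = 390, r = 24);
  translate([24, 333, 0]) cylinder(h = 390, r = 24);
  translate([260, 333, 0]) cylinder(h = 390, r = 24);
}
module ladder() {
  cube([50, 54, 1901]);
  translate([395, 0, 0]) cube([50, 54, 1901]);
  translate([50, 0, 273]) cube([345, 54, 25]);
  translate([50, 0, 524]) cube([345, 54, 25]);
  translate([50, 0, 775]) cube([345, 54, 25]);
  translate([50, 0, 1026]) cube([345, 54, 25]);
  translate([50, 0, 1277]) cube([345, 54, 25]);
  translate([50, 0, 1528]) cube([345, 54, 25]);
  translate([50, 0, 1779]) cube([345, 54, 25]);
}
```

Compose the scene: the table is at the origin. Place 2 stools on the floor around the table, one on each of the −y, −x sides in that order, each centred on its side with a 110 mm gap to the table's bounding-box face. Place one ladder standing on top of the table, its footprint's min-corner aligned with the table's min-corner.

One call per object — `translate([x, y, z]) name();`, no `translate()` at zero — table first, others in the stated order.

table();
translate([272, -467, 0]) stool();
translate([-394, 183, 0]) stool();
translate([0, 0, 698]) ladder();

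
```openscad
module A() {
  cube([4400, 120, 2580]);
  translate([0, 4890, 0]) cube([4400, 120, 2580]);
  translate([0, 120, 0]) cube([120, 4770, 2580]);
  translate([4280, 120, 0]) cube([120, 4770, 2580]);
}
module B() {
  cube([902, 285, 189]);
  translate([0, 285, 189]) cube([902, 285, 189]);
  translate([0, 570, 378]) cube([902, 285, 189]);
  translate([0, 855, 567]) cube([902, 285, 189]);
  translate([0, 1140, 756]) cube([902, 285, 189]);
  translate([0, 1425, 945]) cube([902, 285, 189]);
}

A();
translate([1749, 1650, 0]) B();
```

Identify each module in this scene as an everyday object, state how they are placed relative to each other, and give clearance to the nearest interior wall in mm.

Clearances: x = 1629, y = 1530; minimum 1530 mm.

A is a house frame. B is a staircase. The staircase sits inside the house frame, centred. The clearance to the nearest interior wall is 1530 mm.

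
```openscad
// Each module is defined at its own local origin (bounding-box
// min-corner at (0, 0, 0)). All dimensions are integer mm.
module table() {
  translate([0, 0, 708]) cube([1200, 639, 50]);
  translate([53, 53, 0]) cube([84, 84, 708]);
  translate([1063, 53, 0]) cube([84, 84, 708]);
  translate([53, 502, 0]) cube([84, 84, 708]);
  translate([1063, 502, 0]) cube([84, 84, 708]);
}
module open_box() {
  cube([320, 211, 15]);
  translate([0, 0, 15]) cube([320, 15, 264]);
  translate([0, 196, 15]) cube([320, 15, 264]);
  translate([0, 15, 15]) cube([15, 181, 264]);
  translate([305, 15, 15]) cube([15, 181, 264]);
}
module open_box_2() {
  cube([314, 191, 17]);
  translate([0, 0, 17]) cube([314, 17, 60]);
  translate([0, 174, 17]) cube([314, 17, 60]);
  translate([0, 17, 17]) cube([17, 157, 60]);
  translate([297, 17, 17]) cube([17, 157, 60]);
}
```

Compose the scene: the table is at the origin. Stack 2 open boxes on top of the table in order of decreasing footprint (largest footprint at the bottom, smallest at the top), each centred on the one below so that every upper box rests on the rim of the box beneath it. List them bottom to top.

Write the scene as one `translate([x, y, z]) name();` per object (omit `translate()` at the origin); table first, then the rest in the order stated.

table();
translate([440, 214, 758]) open_box();
translate([443, 224, 1037]) open_box_2();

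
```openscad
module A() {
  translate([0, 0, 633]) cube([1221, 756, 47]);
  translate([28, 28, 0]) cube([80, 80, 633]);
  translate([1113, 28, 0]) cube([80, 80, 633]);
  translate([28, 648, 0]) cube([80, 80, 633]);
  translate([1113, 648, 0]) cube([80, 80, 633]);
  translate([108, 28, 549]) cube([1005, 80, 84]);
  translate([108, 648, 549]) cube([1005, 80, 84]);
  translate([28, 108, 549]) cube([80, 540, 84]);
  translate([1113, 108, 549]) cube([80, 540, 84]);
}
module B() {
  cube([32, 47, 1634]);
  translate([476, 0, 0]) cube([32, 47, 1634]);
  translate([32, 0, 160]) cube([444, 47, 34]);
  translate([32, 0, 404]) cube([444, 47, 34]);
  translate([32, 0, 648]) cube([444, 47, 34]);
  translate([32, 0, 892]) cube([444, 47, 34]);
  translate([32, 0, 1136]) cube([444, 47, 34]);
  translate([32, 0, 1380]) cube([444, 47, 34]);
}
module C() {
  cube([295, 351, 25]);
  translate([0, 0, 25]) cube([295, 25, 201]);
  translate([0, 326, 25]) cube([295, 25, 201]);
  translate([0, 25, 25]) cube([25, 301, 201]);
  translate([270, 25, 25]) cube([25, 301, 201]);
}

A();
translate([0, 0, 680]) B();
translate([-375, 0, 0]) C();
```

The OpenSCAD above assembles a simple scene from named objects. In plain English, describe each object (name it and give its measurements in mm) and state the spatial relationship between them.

A is a table with a 1221×756 mm rectangular top, 47 mm thick, top surface at z = 680 mm, supported by four 80×80 mm square legs, each inset 28 mm from the nearest pair of top edges, running from the floor. Four apron rails, 80 mm thick and 84 mm tall, run between adjacent legs with their top edges flush with the underside of the top and their outer faces flush with the legs' outer faces.

B is a straight ladder. Two 32×47 mm vertical rails, 1634 mm tall, stand 508 mm apart (outside-to-outside) with their front faces coplanar on the −y side. 6 rungs, each 47 mm deep and 34 mm tall, span between the inner faces of the rails, front faces flush with the rails. The lowest rung's underside is at z = 160 mm and rungs are spaced 244 mm apart (underside to underside).

C is an open-topped rectangular box: outside dimensions 295×351×226 mm, with a uniform wall and base thickness of 25 mm. The base is a full 295×351 slab on the floor; four walls sit on top of the base. The front and back walls (the −y and +y sides) span the full width; the two side walls fit between them.

The ladder is on top of the table. The open box is on the floor beside the table on its −x side.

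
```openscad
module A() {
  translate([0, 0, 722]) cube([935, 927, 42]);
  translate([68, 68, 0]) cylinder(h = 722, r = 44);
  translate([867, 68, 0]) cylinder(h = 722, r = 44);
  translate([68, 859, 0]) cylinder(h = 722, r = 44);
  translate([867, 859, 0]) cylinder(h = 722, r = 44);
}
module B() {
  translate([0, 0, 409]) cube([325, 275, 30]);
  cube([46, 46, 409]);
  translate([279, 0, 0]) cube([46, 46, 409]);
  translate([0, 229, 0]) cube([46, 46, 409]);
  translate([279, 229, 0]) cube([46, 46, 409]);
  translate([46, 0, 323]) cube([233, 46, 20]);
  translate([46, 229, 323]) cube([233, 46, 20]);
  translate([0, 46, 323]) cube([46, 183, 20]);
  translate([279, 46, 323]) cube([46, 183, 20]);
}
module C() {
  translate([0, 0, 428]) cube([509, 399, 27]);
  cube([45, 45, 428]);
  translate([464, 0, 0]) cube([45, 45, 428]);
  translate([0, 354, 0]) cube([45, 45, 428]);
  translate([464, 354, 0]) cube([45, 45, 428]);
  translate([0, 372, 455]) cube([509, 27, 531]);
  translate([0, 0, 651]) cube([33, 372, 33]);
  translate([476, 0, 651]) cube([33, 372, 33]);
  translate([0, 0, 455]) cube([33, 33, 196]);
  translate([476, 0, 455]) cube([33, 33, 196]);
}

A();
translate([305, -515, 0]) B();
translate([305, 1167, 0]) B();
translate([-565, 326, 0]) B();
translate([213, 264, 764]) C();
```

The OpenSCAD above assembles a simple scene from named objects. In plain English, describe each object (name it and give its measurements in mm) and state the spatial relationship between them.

A is a rectangular dining table. The top is 935×927×42 mm with its upper surface at z = 764 mm. It stands on four round legs of 88 mm diameter, each leg's bounding box inset 24 mm from the nearest pair of top edges, running from the floor to the underside of the top.

B is a four-legged stool. The seat is 325×275 mm, 30 mm thick, top at z = 439 mm. It stands on four square legs, each 46×46 mm in cross-section, from z = 0 to the seat underside, each flush with a corner of the seat. Four stretchers, 46 mm wide and 20 mm tall, connect adjacent legs with their undersides at z = 323 mm, each running between the inner faces of the legs it joins and aligned with the legs' outer faces on the other axis.

C is a chair: 509×399 mm seat, 27 mm thick, top at z = 455 mm, on four 45 mm square corner legs flush with the seat edges. A 27 mm thick backrest slab spans the full seat width, extending 531 mm above the seat top, its back face flush with the seat's +y edge. Two armrests of 33×33 mm section run along each side from the seat's front edge to the front of the backrest, top faces 229 mm above the seat top and outer faces flush with the seat's x-edges; a 33×33 mm post under the front of each armrest stands on the seat at the front corner.

Three stools sit around the table at the −y, +y, −x sides. The chair is on top of the table, centred.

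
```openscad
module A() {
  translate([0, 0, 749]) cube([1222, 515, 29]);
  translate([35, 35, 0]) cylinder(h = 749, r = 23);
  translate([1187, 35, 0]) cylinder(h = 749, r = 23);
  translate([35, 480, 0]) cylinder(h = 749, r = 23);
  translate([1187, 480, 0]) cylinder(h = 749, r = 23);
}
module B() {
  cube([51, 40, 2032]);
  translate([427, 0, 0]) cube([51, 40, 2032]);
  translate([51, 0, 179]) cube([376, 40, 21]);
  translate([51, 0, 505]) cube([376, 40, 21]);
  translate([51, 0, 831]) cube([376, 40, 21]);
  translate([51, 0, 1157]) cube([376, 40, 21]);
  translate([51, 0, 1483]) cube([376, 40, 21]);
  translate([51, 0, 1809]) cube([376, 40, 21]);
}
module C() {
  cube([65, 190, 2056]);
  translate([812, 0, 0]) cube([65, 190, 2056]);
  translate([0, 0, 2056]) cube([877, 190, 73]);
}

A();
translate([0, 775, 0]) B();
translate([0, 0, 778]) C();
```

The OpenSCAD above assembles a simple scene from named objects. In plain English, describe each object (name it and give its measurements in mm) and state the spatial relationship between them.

A is a rectangular dining table. The top is 1222×515×29 mm with its upper surface at z = 778 mm. It stands on four round legs of 46 mm diameter, each leg's bounding box inset 12 mm from the nearest pair of top edges, running from the floor to the underside of the top.

B is a wooden ladder with two side rails of 51×40 mm section and 2032 mm height, set 478 mm apart overall. Between them run 6 rectangular rungs (40 mm deep, 21 mm thick), front faces flush with the rails' −y face. The bottom of the first rung is 179 mm above the floor and each subsequent rung is 326 mm higher than the one below.

C is a door frame. The clear opening is 747 mm wide and 2056 mm high. Two 65 mm wide jambs, 190 mm deep, stand either side of the opening from the floor to the top of the opening. A 73 mm thick head sits across the top of both jambs, spanning the full outside width of the frame.

The ladder is on the floor beside the table on its +y side. The door frame is on top of the table.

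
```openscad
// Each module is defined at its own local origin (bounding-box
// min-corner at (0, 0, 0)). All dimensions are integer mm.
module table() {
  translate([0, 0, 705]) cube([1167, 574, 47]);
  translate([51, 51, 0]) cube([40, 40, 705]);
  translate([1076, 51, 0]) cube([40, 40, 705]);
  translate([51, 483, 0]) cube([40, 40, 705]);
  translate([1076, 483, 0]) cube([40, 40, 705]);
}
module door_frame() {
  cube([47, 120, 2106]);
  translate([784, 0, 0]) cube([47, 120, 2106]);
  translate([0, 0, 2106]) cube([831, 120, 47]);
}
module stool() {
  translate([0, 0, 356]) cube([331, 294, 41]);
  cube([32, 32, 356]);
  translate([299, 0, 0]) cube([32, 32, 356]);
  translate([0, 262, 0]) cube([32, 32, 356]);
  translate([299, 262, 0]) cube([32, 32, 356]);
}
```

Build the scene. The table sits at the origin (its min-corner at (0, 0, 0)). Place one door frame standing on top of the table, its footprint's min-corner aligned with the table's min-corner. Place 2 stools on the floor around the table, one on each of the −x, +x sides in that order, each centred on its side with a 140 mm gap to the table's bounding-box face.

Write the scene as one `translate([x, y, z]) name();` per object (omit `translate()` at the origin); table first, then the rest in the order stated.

table();
translate([0, 0, 752]) door_frame();
translate([-471, 140, 0]) stool();
translate([1307, 140, 0]) stool();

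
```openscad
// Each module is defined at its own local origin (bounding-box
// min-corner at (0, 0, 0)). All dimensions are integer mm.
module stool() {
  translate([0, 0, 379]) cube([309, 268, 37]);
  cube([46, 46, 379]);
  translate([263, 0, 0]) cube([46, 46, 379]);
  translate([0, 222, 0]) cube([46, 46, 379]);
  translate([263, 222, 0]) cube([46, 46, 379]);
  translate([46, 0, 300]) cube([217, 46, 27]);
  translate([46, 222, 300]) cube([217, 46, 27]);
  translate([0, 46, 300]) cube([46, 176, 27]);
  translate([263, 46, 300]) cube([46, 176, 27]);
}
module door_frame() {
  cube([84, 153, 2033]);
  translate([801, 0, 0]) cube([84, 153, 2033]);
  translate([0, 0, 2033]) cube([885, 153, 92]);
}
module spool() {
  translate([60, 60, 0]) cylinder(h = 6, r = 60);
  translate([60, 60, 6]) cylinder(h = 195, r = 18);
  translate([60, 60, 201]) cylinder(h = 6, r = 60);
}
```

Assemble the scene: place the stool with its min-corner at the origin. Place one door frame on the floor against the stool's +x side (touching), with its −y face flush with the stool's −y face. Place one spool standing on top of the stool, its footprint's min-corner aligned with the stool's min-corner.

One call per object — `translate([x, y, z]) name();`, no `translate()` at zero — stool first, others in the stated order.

stool();
translate([309, 0, 0]) door_frame();
translate([0, 0, 416]) spool();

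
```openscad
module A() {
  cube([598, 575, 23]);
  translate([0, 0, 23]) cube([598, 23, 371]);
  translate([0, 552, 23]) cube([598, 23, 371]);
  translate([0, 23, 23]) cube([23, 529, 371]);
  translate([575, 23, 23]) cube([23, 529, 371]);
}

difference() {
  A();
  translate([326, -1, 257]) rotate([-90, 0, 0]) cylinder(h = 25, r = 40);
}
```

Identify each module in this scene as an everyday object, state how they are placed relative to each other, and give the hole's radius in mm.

A is an open box. The open box has a circular hole through its front wall. The hole's radius is 40 mm.

The subtracted cylinder has r = 40 mm.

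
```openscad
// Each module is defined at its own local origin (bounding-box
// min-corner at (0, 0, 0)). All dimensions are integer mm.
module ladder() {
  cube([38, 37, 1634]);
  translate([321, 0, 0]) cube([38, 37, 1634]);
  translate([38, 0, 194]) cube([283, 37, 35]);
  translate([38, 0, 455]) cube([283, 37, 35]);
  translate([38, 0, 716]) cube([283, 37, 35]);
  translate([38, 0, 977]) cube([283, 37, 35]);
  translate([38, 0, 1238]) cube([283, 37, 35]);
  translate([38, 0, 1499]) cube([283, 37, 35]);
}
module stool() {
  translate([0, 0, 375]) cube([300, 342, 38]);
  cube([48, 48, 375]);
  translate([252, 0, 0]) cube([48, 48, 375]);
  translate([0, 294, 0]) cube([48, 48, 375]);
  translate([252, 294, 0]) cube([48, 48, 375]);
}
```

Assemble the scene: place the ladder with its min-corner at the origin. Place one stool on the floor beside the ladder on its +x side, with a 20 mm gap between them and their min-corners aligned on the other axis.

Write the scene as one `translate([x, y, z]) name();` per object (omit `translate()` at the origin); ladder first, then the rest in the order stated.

ladder();
translate([379, 0, 0]) stool();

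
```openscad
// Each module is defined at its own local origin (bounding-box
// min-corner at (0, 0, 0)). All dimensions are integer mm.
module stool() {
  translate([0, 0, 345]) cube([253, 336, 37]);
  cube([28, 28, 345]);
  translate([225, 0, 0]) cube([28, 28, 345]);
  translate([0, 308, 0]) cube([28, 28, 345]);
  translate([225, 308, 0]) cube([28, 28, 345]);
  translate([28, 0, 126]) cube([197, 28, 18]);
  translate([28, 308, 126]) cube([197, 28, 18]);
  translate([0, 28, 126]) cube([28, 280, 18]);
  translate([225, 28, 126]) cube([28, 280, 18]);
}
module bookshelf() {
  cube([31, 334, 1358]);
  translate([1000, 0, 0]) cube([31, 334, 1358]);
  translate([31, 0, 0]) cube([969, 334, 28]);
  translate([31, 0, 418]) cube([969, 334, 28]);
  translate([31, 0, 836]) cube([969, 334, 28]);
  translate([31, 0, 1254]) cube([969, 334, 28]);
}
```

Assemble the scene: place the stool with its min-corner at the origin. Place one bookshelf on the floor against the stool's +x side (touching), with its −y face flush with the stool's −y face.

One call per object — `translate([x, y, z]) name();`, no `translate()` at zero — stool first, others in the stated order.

stool();
translate([253, 0, 0]) bookshelf();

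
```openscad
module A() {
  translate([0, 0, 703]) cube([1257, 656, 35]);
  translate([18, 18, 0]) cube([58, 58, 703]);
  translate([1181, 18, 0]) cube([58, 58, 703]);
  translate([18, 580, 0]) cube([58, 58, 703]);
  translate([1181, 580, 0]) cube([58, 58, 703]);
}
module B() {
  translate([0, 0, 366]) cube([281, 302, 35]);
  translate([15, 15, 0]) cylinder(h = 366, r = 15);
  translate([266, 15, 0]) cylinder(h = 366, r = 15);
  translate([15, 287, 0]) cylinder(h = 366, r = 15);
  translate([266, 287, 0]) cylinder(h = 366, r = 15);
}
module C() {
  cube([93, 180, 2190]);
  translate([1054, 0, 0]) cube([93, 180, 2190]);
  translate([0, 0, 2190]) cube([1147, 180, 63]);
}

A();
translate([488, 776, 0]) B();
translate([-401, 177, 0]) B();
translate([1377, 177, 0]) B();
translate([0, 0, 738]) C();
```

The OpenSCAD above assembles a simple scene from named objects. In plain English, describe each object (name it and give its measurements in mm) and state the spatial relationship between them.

A is a rectangular dining table. The top is 1257×656×35 mm with its upper surface at z = 738 mm. It stands on four 58×58 mm square legs, each inset 18 mm from the nearest pair of top edges, running from the floor to the underside of the top.

B is a four-legged stool. The seat is a 281×302×35 mm slab whose top surface is at z = 401 mm; four round legs, each 30 mm in diameter, run from the floor (z = 0) to the underside of the seat, each leg's axis is inset half a diameter from the nearest pair of seat edges (so the leg's bounding box is flush with the corner).

C is a rectangular door frame: two vertical jambs of 93×180 mm section, 2190 mm tall, with a clear opening 961 mm wide between their inner faces. A header 63 mm tall and 180 mm deep lies on top of the jambs and spans the full outside width.

Three stools sit around the table at the +y, −x, +x sides. The door frame is on top of the table.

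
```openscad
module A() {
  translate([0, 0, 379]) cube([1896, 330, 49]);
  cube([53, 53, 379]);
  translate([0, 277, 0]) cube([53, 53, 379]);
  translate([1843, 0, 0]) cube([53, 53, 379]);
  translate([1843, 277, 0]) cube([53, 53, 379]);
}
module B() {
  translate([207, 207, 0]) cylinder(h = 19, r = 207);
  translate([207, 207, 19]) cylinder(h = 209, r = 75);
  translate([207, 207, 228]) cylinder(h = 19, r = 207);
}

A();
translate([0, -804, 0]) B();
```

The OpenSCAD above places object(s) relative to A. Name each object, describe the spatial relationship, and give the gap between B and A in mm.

The spool's nearest face is 390 mm from the bench's −y face.

A is a bench. B is a spool. The spool is on the floor beside the bench on its −y side. The gap between the spool and the bench is 390 mm.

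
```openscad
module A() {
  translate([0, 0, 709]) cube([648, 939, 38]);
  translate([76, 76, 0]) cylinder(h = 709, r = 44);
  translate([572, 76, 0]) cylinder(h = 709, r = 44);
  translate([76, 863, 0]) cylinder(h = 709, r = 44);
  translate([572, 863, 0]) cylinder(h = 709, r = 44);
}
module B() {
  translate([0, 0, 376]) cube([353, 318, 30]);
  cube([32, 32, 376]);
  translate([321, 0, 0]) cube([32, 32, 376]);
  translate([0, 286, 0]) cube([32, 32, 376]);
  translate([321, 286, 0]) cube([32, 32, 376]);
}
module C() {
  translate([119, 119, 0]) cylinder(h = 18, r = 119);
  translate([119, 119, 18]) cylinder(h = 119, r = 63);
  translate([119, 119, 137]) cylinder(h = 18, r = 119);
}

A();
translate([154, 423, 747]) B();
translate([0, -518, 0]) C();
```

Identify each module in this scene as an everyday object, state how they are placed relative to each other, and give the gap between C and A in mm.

The spool's nearest face is 280 mm from the table's −y face.

A is a table. B is a stool. C is a spool. The stool is on top of the table. The spool is on the floor beside the table on its −y side. The gap between the spool and the table is 280 mm.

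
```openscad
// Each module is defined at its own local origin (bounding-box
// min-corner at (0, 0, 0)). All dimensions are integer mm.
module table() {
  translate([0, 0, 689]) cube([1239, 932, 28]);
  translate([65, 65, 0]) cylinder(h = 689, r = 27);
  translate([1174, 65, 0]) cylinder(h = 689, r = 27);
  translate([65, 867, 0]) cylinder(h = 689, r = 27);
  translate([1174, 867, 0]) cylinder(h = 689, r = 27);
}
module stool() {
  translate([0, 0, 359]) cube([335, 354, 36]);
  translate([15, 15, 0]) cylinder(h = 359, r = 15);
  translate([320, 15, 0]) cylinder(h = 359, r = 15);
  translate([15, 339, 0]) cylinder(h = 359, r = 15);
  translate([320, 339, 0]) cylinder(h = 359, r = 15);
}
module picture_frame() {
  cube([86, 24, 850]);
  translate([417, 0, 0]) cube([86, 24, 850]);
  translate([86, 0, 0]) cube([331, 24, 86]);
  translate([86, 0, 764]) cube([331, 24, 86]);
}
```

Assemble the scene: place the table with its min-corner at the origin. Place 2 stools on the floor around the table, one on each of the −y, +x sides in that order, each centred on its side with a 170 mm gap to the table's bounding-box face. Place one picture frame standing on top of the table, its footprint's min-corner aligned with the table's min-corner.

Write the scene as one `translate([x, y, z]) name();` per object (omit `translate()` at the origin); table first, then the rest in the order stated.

table();
translate([452, -524, 0]) stool();
translate([1409, 289, 0]) stool();
translate([0, 0, 717]) picture_frame();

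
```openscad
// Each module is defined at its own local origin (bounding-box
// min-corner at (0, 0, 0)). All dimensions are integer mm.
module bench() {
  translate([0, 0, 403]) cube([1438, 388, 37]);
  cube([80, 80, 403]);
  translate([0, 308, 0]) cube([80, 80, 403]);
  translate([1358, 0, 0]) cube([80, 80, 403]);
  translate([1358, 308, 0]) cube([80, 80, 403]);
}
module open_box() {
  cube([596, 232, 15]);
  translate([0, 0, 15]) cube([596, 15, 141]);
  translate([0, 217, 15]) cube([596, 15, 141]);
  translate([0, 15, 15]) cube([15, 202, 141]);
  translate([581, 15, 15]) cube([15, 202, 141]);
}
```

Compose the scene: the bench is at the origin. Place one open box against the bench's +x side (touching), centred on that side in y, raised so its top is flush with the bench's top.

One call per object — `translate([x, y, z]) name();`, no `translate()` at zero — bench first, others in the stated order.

bench();
translate([1438, 78, 284]) open_box();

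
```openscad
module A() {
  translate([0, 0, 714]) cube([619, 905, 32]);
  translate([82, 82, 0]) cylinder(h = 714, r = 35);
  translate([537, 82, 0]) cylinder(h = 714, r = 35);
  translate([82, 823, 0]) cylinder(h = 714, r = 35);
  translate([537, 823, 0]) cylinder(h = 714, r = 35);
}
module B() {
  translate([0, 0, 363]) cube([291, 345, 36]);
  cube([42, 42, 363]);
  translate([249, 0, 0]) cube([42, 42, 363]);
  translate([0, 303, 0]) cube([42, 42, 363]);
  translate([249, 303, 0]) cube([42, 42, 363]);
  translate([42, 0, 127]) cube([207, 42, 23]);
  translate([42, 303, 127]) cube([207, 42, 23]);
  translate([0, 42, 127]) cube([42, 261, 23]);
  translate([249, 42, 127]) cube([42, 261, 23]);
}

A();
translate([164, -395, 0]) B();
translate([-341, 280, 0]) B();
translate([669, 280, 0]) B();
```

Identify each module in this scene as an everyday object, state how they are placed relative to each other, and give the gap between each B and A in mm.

A is a table. B is a stool. Three stools sit around the table at the −y, −x, +x sides. The gap between each stool and the table is 50 mm.

Each stool's nearest face is 50 mm from the table's bounding box.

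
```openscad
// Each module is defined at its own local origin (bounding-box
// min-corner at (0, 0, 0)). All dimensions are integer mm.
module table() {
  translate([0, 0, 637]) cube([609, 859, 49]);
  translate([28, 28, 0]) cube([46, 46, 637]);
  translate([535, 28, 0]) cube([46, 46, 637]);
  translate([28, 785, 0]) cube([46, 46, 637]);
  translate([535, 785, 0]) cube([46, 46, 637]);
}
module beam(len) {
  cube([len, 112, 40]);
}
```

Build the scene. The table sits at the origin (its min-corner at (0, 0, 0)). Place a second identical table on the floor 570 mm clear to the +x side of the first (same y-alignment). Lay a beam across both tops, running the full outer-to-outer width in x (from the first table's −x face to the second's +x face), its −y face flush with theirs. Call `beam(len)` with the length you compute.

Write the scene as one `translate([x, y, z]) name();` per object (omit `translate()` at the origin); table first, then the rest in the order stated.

table();
translate([1179, 0, 0]) table();
translate([0, 0, 686]) beam(1788);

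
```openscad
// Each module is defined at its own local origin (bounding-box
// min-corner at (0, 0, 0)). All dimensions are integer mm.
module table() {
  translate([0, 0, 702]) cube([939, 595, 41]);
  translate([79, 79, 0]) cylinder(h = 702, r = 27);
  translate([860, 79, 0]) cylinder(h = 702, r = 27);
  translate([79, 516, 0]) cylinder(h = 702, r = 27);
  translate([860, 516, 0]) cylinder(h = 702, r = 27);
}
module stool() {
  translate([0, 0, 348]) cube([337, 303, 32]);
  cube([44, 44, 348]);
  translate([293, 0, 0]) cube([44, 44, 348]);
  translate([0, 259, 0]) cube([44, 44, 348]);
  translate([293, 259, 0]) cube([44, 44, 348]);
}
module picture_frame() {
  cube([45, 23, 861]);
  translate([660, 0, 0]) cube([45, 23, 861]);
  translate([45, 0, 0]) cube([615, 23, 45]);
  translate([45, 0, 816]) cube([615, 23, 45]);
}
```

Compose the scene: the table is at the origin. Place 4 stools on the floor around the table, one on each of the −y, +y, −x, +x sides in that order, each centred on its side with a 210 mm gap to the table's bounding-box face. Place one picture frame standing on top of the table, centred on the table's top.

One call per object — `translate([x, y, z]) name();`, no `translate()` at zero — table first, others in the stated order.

table();
translate([301, -513, 0]) stool();
translate([301, 805, 0]) stool();
translate([-547, 146, 0]) stool();
translate([1149, 146, 0]) stool();
translate([117, 286, 743]) picture_frame();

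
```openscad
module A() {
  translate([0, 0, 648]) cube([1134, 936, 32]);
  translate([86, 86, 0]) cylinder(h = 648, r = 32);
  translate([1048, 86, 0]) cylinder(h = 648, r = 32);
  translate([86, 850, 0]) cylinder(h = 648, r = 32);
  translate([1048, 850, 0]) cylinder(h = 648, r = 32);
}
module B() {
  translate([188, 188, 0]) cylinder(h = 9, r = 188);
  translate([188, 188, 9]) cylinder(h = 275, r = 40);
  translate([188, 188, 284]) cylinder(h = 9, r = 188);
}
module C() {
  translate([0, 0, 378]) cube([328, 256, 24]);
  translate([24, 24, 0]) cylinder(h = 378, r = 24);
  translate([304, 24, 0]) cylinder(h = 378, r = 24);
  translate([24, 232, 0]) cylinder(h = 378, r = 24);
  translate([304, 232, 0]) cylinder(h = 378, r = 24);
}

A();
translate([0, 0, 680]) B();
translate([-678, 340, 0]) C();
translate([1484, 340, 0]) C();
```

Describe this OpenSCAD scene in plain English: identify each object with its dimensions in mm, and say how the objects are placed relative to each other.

A is a rectangular dining table. The top is 1134×936×32 mm with its upper surface at z = 680 mm. It stands on four round legs of 64 mm diameter, each leg's bounding box inset 54 mm from the nearest pair of top edges, running from the floor to the underside of the top.

B is a spool: two coaxial disc flanges of radius 188 mm and thickness 9 mm, joined by a core cylinder of radius 40 mm and height 275 mm. The lower flange rests on z = 0 and the three cylinders share a vertical axis.

C is a four-legged stool. The seat is a 328×256×24 mm slab whose top surface is at z = 402 mm; four round legs, each 48 mm in diameter, run from the floor (z = 0) to the underside of the seat, each leg's axis is inset half a diameter from the nearest pair of seat edges (so the leg's bounding box is flush with the corner).

The spool is on top of the table. Two stools sit around the table at the −x, +x sides.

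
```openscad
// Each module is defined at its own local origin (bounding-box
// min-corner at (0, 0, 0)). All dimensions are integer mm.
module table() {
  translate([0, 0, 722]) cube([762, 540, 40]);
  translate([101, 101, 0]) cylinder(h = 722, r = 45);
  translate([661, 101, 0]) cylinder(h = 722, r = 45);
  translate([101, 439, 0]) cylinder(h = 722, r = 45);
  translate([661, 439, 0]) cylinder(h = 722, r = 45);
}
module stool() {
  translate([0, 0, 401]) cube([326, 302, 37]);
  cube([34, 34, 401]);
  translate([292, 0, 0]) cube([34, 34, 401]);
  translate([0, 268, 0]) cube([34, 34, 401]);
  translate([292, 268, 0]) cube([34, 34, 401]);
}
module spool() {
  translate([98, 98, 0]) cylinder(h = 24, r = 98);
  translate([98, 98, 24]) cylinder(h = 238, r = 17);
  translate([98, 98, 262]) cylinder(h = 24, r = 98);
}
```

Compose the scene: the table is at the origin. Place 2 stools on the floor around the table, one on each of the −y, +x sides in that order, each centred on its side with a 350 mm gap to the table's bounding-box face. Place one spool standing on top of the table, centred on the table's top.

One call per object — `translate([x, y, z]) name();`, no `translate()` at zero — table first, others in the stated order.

table();
translate([218, -652, 0]) stool();
translate([1112, 119, 0]) stool();
translate([283, 172, 762]) spool();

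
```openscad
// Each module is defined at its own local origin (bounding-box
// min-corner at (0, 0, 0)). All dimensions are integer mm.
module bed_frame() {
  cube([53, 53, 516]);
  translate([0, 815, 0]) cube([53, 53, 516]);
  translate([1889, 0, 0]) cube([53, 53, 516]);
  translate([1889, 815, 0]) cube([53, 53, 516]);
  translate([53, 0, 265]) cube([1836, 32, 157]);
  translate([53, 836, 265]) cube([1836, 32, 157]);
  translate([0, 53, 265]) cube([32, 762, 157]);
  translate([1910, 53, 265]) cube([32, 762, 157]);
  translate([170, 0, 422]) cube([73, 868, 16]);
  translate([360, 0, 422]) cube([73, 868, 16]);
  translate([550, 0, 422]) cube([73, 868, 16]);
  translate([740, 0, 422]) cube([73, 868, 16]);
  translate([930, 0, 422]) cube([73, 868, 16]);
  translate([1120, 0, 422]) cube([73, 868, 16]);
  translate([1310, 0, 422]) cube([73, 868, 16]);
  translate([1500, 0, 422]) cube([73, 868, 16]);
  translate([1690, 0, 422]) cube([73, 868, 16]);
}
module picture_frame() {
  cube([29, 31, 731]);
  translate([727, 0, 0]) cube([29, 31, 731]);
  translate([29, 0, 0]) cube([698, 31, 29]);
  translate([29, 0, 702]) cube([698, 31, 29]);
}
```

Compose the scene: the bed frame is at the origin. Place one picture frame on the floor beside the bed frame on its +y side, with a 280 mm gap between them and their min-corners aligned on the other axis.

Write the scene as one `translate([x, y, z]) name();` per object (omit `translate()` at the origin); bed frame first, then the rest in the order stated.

bed_frame();
translate([0, 1148, 0]) picture_frame();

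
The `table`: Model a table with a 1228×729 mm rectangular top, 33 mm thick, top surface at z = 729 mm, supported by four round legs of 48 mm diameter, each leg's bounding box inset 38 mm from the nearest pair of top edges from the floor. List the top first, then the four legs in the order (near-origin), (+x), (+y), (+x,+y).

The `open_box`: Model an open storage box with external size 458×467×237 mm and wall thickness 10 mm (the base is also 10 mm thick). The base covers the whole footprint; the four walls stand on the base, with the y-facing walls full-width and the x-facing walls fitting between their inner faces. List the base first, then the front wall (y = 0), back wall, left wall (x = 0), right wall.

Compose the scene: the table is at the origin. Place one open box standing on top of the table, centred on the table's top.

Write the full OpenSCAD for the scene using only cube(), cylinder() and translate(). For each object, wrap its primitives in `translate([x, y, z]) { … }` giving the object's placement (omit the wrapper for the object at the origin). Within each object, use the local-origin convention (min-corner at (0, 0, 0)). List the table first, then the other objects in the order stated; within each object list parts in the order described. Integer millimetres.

translate([0, 0, 696]) cube([1228, 729, 33]);
translate([62, 62, 0]) cylinder(h = 696, r = 24);
translate([1166, 62, 0]) cylinder(h = 696, r = 24);
translate([62, 667, 0]) cylinder(h = 696, r = 24);
translate([1166, 667, 0]) cylinder(h = 696, r = 24);
translate([385, 131, 729]) {
  cube([458, 467, 10]);
  translate([0, 0, 10]) cube([458, 10, 227]);
  translate([0, 457, 10]) cube([458, 10, 227]);
  translate([0, 10, 10]) cube([10, 447, 227]);
  translate([448, 10, 10]) cube([10, 447, 227]);
}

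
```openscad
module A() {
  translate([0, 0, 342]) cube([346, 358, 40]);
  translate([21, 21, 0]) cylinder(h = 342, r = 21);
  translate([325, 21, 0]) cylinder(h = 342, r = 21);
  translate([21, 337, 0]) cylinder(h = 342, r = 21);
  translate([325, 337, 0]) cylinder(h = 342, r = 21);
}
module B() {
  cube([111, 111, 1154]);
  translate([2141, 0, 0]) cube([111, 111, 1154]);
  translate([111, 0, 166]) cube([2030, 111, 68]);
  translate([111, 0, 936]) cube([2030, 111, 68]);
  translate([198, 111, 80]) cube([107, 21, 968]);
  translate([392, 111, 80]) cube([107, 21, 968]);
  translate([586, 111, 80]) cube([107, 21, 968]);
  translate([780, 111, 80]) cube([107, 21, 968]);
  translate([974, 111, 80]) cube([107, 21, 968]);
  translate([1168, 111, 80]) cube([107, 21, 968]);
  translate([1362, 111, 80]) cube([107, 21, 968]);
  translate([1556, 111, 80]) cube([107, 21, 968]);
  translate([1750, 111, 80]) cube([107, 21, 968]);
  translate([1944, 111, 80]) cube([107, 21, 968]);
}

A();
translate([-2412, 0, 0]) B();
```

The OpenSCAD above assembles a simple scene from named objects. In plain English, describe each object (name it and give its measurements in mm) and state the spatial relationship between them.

A is a four-legged stool. The seat is a 346×358×40 mm slab whose top surface is at z = 382 mm; four round legs, each 42 mm in diameter, run from the floor (z = 0) to the underside of the seat, each leg's axis is inset half a diameter from the nearest pair of seat edges (so the leg's bounding box is flush with the corner).

B is a fence section. Two 111×111 mm posts, 1154 mm tall, stand on the floor with a clear span of 2030 mm between their inner faces. Two horizontal rails of 111×68 mm section span the gap between the posts with their undersides at z = 166 mm and z = 936 mm, flush with the posts' −y face. 10 pickets, each 107 mm wide, 21 mm thick and 968 mm tall, are fixed to the +y face of the rails with their bottoms at z = 80 mm, evenly spaced across the span with equal gaps (rounded down to the nearest mm) at the −x end and between each pair — any rounding remainder accumulates at the +x end.

The fence section is on the floor beside the stool on its −x side.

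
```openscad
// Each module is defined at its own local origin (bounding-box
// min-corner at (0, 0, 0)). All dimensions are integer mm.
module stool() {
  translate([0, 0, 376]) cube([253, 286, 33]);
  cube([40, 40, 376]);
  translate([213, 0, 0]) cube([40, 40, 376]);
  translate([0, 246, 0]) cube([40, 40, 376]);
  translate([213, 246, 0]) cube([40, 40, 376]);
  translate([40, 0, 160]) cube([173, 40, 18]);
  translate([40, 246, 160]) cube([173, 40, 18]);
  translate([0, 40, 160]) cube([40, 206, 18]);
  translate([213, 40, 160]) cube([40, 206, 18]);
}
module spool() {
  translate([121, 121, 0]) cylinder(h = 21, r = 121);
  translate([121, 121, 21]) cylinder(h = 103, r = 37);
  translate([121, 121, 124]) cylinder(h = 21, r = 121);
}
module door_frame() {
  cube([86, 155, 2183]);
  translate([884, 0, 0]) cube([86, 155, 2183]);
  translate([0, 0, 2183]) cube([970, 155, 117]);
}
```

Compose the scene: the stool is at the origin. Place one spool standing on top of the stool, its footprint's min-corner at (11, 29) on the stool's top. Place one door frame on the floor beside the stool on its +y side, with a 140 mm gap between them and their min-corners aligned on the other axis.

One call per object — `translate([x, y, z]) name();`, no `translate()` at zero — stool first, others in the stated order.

stool();
translate([11, 29, 409]) spool();
translate([0, 426, 0]) door_frame();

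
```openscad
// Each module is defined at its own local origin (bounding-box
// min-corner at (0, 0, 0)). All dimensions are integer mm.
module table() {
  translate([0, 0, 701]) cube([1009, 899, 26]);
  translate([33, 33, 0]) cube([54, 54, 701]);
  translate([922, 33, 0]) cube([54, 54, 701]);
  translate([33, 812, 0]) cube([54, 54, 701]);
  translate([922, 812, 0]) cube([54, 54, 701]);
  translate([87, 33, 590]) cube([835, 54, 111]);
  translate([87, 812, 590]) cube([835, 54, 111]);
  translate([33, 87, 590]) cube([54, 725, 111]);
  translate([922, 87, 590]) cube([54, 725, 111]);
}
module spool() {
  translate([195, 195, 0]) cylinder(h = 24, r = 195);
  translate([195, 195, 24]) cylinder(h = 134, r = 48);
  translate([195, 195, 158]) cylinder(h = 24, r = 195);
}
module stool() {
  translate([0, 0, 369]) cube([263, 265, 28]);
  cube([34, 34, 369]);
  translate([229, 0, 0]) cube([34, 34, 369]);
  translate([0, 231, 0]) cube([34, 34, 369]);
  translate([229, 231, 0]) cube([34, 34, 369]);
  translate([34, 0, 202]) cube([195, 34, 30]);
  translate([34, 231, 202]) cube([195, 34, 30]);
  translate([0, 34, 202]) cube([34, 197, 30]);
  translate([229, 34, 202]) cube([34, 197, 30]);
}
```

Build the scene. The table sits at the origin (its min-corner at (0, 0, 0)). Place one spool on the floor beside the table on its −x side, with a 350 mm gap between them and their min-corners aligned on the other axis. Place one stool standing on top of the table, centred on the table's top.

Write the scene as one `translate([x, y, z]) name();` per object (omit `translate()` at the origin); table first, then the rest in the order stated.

table();
translate([-740, 0, 0]) spool();
translate([373, 317, 727]) stool();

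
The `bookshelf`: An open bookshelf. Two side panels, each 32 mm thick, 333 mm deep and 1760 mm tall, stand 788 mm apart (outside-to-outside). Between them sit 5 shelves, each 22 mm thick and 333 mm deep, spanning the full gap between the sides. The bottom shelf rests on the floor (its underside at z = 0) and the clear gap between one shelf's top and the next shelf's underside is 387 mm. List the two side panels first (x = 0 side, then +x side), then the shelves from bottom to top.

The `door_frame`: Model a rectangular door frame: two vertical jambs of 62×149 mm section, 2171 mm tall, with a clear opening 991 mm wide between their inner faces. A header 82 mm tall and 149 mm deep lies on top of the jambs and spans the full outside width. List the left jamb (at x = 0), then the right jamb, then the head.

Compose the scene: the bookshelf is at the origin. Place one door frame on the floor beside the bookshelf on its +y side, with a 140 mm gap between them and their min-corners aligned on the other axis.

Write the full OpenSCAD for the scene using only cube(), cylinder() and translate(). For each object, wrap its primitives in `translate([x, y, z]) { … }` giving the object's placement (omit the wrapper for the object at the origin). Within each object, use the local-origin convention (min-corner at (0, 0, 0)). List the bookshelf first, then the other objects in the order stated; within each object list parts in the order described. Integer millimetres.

cube([32, 333, 1760]);
translate([756, 0, 0]) cube([32, 333, 1760]);
translate([32, 0, 0]) cube([724, 333, 22]);
translate([32, 0, 409]) cube([724, 333, 22]);
translate([32, 0, 818]) cube([724, 333, 22]);
translate([32, 0, 1227]) cube([724, 333, 22]);
translate([32, 0, 1636]) cube([724, 333, 22]);
translate([0, 473, 0]) {
  cube([62, 149, 2171]);
  translate([1053, 0, 0]) cube([62, 149, 2171]);
  translate([0, 0, 2171]) cube([1115, 149, 82]);
}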